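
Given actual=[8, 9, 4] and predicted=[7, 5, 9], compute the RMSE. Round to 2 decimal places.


MSE = 14.0000. RMSE = sqrt(14.0000) = 3.74.

3.74


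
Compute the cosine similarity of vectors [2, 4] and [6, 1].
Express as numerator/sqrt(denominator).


dot = 16. |a|^2 = 20, |b|^2 = 37. cos = 16/sqrt(740).

16/sqrt(740)


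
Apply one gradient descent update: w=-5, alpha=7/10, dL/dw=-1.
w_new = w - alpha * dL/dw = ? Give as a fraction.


w_new = -5 - 7/10 * -1 = -5 - -7/10 = -43/10.

-43/10


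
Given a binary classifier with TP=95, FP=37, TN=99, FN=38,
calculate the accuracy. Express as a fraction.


Accuracy = (TP + TN) / (TP + TN + FP + FN) = (95 + 99) / 269 = 194/269.

194/269


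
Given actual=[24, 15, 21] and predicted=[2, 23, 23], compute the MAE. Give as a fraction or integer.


MAE = (1/3) * (|24-2|=22 + |15-23|=8 + |21-23|=2). Sum = 32. MAE = 32/3.

32/3


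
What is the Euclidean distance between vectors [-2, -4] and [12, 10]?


d = sqrt(sum of squared differences). (-2-12)^2=196, (-4-10)^2=196. Sum = 392.

sqrt(392)


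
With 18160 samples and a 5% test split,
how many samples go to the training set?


Test set = 18160 * 5% = 908. Training set = 18160 - 908 = 17252.

17252


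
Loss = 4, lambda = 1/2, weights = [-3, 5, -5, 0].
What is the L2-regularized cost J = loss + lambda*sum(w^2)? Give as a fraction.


L2 sq norm = sum(w^2) = 59. J = 4 + 1/2 * 59 = 67/2.

67/2


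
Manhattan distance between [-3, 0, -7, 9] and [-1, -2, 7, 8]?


d = sum of absolute differences: |-3--1|=2 + |0--2|=2 + |-7-7|=14 + |9-8|=1 = 19.

19


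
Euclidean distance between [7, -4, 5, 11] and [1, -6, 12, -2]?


d = sqrt(sum of squared differences). (7-1)^2=36, (-4--6)^2=4, (5-12)^2=49, (11--2)^2=169. Sum = 258.

sqrt(258)


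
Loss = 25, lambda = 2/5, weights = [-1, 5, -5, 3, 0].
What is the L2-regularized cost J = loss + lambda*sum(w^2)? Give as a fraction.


L2 sq norm = sum(w^2) = 60. J = 25 + 2/5 * 60 = 49.

49


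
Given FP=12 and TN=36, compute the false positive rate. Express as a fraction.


FPR = FP / (FP + TN) = 12 / 48 = 1/4.

1/4


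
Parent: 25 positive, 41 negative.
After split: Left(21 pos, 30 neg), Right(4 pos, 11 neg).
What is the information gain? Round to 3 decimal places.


H(parent) = 0.9572. H(left) = 0.9774, H(right) = 0.8366. Weighted = (51/66)*0.9774 + (15/66)*0.8366 = 0.9454. IG = 0.9572 - 0.9454 = 0.0118, which rounds to 0.012.

0.012


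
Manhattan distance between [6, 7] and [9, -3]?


d = sum of absolute differences: |6-9|=3 + |7--3|=10 = 13.

13


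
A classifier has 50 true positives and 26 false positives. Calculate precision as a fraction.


Precision = TP / (TP + FP) = 50 / 76 = 25/38.

25/38


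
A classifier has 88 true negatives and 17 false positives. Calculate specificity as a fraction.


Specificity = TN / (TN + FP) = 88 / 105 = 88/105.

88/105


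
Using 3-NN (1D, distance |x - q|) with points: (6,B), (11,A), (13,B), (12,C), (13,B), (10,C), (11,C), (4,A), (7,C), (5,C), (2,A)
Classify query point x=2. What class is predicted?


Distances: |6-2|=4, |11-2|=9, |13-2|=11, |12-2|=10, |13-2|=11, |10-2|=8, |11-2|=9, |4-2|=2, |7-2|=5, |5-2|=3, |2-2|=0. 3 nearest: (2,A), (4,A), (5,C). Counts: {'A': 2, 'C': 1}. Majority class: A.

A


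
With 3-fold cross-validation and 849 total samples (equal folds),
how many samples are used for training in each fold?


Each validation fold has 849/3 = 283 samples. Training set = 849 - 283 = 566.

566


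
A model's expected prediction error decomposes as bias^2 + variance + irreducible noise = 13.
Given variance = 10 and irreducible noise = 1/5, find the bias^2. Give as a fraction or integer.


Total error = bias^2 + variance + irreducible noise. So bias^2 = 13 - 10 - 1/5 = 14/5.

14/5


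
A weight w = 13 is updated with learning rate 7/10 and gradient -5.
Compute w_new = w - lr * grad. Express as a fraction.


w_new = 13 - 7/10 * -5 = 13 - -7/2 = 33/2.

33/2


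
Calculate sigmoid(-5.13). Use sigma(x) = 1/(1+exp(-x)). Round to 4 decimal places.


sigma(-5.13) = 1/(1+e^(5.13)) = 1/(1+169.017118) = 1/170.017118 = 0.0059.

0.0059


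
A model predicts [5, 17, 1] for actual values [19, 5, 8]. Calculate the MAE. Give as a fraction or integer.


MAE = (1/3) * (|19-5|=14 + |5-17|=12 + |8-1|=7). Sum = 33. MAE = 11.

11


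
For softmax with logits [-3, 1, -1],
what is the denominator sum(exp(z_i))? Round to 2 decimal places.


Denom = e^-3=0.0498 + e^1=2.7183 + e^-1=0.3679. Sum = 3.1360, which rounds to 3.14.

3.14


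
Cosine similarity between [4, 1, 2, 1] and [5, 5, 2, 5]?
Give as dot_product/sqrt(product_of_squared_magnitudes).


dot = 34. |a|^2 = 22, |b|^2 = 79. cos = 34/sqrt(1738).

34/sqrt(1738)


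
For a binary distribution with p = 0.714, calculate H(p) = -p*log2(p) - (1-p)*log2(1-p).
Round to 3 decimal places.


H = -0.714*log2(0.714) - 0.286*log2(0.286) = 0.863.

0.863


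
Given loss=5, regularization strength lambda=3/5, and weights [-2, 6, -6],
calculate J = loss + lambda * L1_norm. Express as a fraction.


L1 norm = sum(|w|) = 14. J = 5 + 3/5 * 14 = 67/5.

67/5


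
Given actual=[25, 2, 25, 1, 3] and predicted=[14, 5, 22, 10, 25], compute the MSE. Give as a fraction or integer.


MSE = (1/5) * ((25-14)^2=121 + (2-5)^2=9 + (25-22)^2=9 + (1-10)^2=81 + (3-25)^2=484). Sum = 704. MSE = 704/5.

704/5


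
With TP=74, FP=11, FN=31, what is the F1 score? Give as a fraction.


Precision = 74/85 = 74/85. Recall = 74/105 = 74/105. F1 = 2*P*R/(P+R) = 74/95.

74/95


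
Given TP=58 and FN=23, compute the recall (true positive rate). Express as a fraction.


Recall = TP / (TP + FN) = 58 / 81 = 58/81.

58/81


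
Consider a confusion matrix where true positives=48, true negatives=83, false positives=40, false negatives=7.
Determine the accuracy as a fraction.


Accuracy = (TP + TN) / (TP + TN + FP + FN) = (48 + 83) / 178 = 131/178.

131/178


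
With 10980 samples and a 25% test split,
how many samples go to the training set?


Test set = 10980 * 25% = 2745. Training set = 10980 - 2745 = 8235.

8235


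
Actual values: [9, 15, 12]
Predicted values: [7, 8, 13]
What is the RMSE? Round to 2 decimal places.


MSE = 18.0000. RMSE = sqrt(18.0000) = 4.24.

4.24


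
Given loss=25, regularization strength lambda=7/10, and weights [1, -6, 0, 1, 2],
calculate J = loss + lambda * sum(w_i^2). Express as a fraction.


L2 sq norm = sum(w^2) = 42. J = 25 + 7/10 * 42 = 272/5.

272/5


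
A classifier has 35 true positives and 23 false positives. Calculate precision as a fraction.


Precision = TP / (TP + FP) = 35 / 58 = 35/58.

35/58


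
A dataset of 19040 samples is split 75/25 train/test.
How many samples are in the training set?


Test set = 19040 * 25% = 4760. Training set = 19040 - 4760 = 14280.

14280


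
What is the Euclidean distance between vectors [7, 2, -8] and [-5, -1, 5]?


d = sqrt(sum of squared differences). (7--5)^2=144, (2--1)^2=9, (-8-5)^2=169. Sum = 322.

sqrt(322)


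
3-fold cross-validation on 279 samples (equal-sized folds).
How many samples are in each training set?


Each validation fold has 279/3 = 93 samples. Training set = 279 - 93 = 186.

186


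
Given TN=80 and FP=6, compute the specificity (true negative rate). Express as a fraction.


Specificity = TN / (TN + FP) = 80 / 86 = 40/43.

40/43


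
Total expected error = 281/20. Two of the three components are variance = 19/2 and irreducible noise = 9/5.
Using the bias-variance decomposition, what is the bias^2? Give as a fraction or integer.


Total error = bias^2 + variance + irreducible noise. So bias^2 = 281/20 - 19/2 - 9/5 = 11/4.

11/4


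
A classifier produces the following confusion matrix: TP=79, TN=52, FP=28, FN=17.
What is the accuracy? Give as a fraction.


Accuracy = (TP + TN) / (TP + TN + FP + FN) = (79 + 52) / 176 = 131/176.

131/176


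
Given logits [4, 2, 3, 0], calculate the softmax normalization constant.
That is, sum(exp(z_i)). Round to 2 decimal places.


Denom = e^4=54.5982 + e^2=7.3891 + e^3=20.0855 + e^0=1.0000. Sum = 83.0728, which rounds to 83.07.

83.07


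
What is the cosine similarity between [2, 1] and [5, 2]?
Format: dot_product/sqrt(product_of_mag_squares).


dot = 12. |a|^2 = 5, |b|^2 = 29. cos = 12/sqrt(145).

12/sqrt(145)


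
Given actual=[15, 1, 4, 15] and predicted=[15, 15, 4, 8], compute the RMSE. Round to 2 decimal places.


MSE = 61.2500. RMSE = sqrt(61.2500) = 7.83.

7.83


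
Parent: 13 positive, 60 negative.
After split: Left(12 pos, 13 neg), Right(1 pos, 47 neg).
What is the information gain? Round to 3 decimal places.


H(parent) = 0.6759. H(left) = 0.9988, H(right) = 0.1461. Weighted = (25/73)*0.9988 + (48/73)*0.1461 = 0.4381. IG = 0.6759 - 0.4381 = 0.2378, which rounds to 0.238.

0.238


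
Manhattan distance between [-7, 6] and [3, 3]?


d = sum of absolute differences: |-7-3|=10 + |6-3|=3 = 13.

13


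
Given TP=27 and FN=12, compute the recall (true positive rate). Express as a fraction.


Recall = TP / (TP + FN) = 27 / 39 = 9/13.

9/13


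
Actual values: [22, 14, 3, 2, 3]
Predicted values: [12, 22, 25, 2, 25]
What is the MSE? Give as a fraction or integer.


MSE = (1/5) * ((22-12)^2=100 + (14-22)^2=64 + (3-25)^2=484 + (2-2)^2=0 + (3-25)^2=484). Sum = 1132. MSE = 1132/5.

1132/5


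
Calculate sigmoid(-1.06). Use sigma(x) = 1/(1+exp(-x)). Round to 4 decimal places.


sigma(-1.06) = 1/(1+e^(1.06)) = 1/(1+2.886371) = 1/3.886371 = 0.2573.

0.2573


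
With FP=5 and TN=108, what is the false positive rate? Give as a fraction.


FPR = FP / (FP + TN) = 5 / 113 = 5/113.

5/113


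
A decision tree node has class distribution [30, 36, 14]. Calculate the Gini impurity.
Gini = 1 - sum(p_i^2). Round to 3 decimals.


Total = 80. Proportions: 30/80, 36/80, 14/80. sum(p_i^2) = 0.3738. Gini = 1 - 0.3738 = 0.6262, which rounds to 0.626.

0.626


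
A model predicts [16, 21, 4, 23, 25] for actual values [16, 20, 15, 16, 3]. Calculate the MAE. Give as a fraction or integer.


MAE = (1/5) * (|16-16|=0 + |20-21|=1 + |15-4|=11 + |16-23|=7 + |3-25|=22). Sum = 41. MAE = 41/5.

41/5


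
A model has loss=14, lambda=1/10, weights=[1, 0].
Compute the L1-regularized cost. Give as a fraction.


L1 norm = sum(|w|) = 1. J = 14 + 1/10 * 1 = 141/10.

141/10


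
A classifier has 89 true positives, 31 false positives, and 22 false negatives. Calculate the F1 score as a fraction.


Precision = 89/120 = 89/120. Recall = 89/111 = 89/111. F1 = 2*P*R/(P+R) = 178/231.

178/231


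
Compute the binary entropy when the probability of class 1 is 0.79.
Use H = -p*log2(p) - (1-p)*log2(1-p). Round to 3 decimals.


H = -0.79*log2(0.79) - 0.21*log2(0.21) = 0.741.

0.741


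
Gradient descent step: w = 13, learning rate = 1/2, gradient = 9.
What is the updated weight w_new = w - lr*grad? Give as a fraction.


w_new = 13 - 1/2 * 9 = 13 - 9/2 = 17/2.

17/2


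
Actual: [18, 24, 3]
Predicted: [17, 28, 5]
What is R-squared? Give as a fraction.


Mean(y) = 15. SS_res = 21. SS_tot = 234. R^2 = 1 - 21/(234) = 71/78.

71/78


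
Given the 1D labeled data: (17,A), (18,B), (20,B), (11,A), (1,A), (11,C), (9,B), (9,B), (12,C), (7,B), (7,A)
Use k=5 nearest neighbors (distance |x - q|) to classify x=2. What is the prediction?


Distances: |17-2|=15, |18-2|=16, |20-2|=18, |11-2|=9, |1-2|=1, |11-2|=9, |9-2|=7, |9-2|=7, |12-2|=10, |7-2|=5, |7-2|=5. 5 nearest: (1,A), (7,A), (7,B), (9,B), (9,B). Counts: {'A': 2, 'B': 3}. Majority class: B.

B


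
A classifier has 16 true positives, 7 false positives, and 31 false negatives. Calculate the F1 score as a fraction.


Precision = 16/23 = 16/23. Recall = 16/47 = 16/47. F1 = 2*P*R/(P+R) = 16/35.

16/35


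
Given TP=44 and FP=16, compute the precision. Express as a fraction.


Precision = TP / (TP + FP) = 44 / 60 = 11/15.

11/15


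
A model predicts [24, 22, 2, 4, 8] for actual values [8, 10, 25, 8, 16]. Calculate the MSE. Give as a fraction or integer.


MSE = (1/5) * ((8-24)^2=256 + (10-22)^2=144 + (25-2)^2=529 + (8-4)^2=16 + (16-8)^2=64). Sum = 1009. MSE = 1009/5.

1009/5


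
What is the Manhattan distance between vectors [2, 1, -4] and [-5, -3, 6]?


d = sum of absolute differences: |2--5|=7 + |1--3|=4 + |-4-6|=10 = 21.

21


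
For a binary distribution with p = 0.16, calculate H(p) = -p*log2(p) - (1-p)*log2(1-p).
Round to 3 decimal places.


H = -0.16*log2(0.16) - 0.84*log2(0.84) = 0.634.

0.634


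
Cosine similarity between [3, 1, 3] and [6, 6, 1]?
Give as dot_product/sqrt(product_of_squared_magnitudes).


dot = 27. |a|^2 = 19, |b|^2 = 73. cos = 27/sqrt(1387).

27/sqrt(1387)


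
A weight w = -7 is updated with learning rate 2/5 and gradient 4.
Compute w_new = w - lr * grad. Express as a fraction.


w_new = -7 - 2/5 * 4 = -7 - 8/5 = -43/5.

-43/5


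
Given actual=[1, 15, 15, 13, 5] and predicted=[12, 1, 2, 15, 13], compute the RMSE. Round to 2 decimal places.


MSE = 110.8000. RMSE = sqrt(110.8000) = 10.53.

10.53


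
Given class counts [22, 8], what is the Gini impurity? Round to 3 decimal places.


Total = 30. Proportions: 22/30, 8/30. sum(p_i^2) = 0.6089. Gini = 1 - 0.6089 = 0.3911, which rounds to 0.391.

0.391


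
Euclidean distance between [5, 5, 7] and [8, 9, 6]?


d = sqrt(sum of squared differences). (5-8)^2=9, (5-9)^2=16, (7-6)^2=1. Sum = 26.

sqrt(26)


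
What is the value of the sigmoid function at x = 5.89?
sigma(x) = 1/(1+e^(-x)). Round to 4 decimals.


sigma(5.89) = 1/(1+e^(-5.89)) = 1/(1+0.002767) = 1/1.002767 = 0.9972.

0.9972


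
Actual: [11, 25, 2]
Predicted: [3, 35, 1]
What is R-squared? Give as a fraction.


Mean(y) = 38/3. SS_res = 165. SS_tot = 806/3. R^2 = 1 - 165/(806/3) = 311/806.

311/806


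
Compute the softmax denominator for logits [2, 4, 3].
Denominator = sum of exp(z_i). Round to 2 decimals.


Denom = e^2=7.3891 + e^4=54.5982 + e^3=20.0855. Sum = 82.0728, which rounds to 82.07.

82.07


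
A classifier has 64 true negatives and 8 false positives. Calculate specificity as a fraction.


Specificity = TN / (TN + FP) = 64 / 72 = 8/9.

8/9


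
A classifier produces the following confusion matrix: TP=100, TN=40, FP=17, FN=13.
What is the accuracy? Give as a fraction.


Accuracy = (TP + TN) / (TP + TN + FP + FN) = (100 + 40) / 170 = 14/17.

14/17


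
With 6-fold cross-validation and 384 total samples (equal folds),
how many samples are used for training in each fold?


Each validation fold has 384/6 = 64 samples. Training set = 384 - 64 = 320.

320


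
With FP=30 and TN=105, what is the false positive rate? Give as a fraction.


FPR = FP / (FP + TN) = 30 / 135 = 2/9.

2/9


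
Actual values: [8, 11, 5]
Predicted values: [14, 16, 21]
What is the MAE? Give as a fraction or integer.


MAE = (1/3) * (|8-14|=6 + |11-16|=5 + |5-21|=16). Sum = 27. MAE = 9.

9


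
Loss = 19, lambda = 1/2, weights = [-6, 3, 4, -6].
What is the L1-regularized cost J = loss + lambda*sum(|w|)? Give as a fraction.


L1 norm = sum(|w|) = 19. J = 19 + 1/2 * 19 = 57/2.

57/2


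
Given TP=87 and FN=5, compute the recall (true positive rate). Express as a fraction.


Recall = TP / (TP + FN) = 87 / 92 = 87/92.

87/92


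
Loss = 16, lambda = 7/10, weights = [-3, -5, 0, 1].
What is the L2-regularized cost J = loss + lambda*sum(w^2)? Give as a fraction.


L2 sq norm = sum(w^2) = 35. J = 16 + 7/10 * 35 = 81/2.

81/2


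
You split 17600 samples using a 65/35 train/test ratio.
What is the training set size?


Test set = 17600 * 35% = 6160. Training set = 17600 - 6160 = 11440.

11440


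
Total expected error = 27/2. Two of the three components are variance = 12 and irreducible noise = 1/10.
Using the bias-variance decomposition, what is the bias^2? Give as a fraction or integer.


Total error = bias^2 + variance + irreducible noise. So bias^2 = 27/2 - 12 - 1/10 = 7/5.

7/5


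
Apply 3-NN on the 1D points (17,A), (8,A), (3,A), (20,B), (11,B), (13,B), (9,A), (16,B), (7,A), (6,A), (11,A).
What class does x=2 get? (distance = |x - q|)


Distances: |17-2|=15, |8-2|=6, |3-2|=1, |20-2|=18, |11-2|=9, |13-2|=11, |9-2|=7, |16-2|=14, |7-2|=5, |6-2|=4, |11-2|=9. 3 nearest: (3,A), (6,A), (7,A). Counts: {'A': 3}. Majority class: A.

A


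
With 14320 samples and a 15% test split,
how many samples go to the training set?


Test set = 14320 * 15% = 2148. Training set = 14320 - 2148 = 12172.

12172


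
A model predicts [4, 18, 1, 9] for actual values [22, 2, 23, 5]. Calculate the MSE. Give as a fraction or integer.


MSE = (1/4) * ((22-4)^2=324 + (2-18)^2=256 + (23-1)^2=484 + (5-9)^2=16). Sum = 1080. MSE = 270.

270


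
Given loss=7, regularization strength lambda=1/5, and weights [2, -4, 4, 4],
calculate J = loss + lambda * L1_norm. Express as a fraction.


L1 norm = sum(|w|) = 14. J = 7 + 1/5 * 14 = 49/5.

49/5


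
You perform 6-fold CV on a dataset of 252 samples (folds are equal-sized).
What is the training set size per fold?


Each validation fold has 252/6 = 42 samples. Training set = 252 - 42 = 210.

210


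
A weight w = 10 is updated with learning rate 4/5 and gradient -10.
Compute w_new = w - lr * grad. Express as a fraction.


w_new = 10 - 4/5 * -10 = 10 - -8 = 18.

18


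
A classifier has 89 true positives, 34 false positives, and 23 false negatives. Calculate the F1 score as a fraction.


Precision = 89/123 = 89/123. Recall = 89/112 = 89/112. F1 = 2*P*R/(P+R) = 178/235.

178/235


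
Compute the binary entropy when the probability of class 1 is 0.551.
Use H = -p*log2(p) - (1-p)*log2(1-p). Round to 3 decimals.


H = -0.551*log2(0.551) - 0.449*log2(0.449) = 0.992.

0.992


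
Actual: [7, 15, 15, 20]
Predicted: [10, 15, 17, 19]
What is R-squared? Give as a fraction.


Mean(y) = 57/4. SS_res = 14. SS_tot = 347/4. R^2 = 1 - 14/(347/4) = 291/347.

291/347


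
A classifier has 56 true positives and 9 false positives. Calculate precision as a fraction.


Precision = TP / (TP + FP) = 56 / 65 = 56/65.

56/65


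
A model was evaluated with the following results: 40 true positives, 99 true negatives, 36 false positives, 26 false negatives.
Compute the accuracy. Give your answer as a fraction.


Accuracy = (TP + TN) / (TP + TN + FP + FN) = (40 + 99) / 201 = 139/201.

139/201


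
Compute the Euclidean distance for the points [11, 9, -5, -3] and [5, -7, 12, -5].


d = sqrt(sum of squared differences). (11-5)^2=36, (9--7)^2=256, (-5-12)^2=289, (-3--5)^2=4. Sum = 585.

sqrt(585)


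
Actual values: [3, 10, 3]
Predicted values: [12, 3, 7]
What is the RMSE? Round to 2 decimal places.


MSE = 48.6667. RMSE = sqrt(48.6667) = 6.98.

6.98


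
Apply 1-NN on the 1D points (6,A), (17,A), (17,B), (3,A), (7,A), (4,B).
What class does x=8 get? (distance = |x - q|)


Distances: |6-8|=2, |17-8|=9, |17-8|=9, |3-8|=5, |7-8|=1, |4-8|=4. 1 nearest: (7,A). Counts: {'A': 1}. Majority class: A.

A


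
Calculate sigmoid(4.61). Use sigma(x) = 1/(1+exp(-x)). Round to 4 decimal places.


sigma(4.61) = 1/(1+e^(-4.61)) = 1/(1+0.009952) = 1/1.009952 = 0.9901.

0.9901


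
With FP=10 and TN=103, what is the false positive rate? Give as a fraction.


FPR = FP / (FP + TN) = 10 / 113 = 10/113.

10/113


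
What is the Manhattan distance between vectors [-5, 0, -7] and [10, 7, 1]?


d = sum of absolute differences: |-5-10|=15 + |0-7|=7 + |-7-1|=8 = 30.

30


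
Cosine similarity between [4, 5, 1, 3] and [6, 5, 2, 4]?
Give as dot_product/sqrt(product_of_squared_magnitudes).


dot = 63. |a|^2 = 51, |b|^2 = 81. cos = 63/sqrt(4131).

63/sqrt(4131)


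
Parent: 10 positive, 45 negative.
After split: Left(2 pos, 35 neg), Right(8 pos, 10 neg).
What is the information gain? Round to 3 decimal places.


H(parent) = 0.6840. H(left) = 0.3034, H(right) = 0.9911. Weighted = (37/55)*0.3034 + (18/55)*0.9911 = 0.5285. IG = 0.6840 - 0.5285 = 0.1555, which rounds to 0.156.

0.156


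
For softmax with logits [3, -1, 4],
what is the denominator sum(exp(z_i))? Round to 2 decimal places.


Denom = e^3=20.0855 + e^-1=0.3679 + e^4=54.5982. Sum = 75.0516, which rounds to 75.05.

75.05


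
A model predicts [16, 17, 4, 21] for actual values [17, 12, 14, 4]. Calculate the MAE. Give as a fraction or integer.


MAE = (1/4) * (|17-16|=1 + |12-17|=5 + |14-4|=10 + |4-21|=17). Sum = 33. MAE = 33/4.

33/4


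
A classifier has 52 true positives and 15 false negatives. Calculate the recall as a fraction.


Recall = TP / (TP + FN) = 52 / 67 = 52/67.

52/67


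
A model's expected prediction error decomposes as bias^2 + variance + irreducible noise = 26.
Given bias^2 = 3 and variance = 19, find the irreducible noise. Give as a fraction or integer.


Total error = bias^2 + variance + irreducible noise. So irreducible noise = 26 - 3 - 19 = 4.

4


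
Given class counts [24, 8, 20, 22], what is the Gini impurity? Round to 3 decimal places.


Total = 74. Proportions: 24/74, 8/74, 20/74, 22/74. sum(p_i^2) = 0.2783. Gini = 1 - 0.2783 = 0.7217, which rounds to 0.722.

0.722


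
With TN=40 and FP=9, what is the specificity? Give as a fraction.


Specificity = TN / (TN + FP) = 40 / 49 = 40/49.

40/49


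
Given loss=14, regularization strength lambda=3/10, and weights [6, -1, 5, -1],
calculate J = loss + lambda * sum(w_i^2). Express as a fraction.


L2 sq norm = sum(w^2) = 63. J = 14 + 3/10 * 63 = 329/10.

329/10


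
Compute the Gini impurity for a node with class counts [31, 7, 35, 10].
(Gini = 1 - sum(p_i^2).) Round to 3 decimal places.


Total = 83. Proportions: 31/83, 7/83, 35/83, 10/83. sum(p_i^2) = 0.3389. Gini = 1 - 0.3389 = 0.6611, which rounds to 0.661.

0.661


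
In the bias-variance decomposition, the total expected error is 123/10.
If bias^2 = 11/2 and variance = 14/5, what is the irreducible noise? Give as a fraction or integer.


Total error = bias^2 + variance + irreducible noise. So irreducible noise = 123/10 - 11/2 - 14/5 = 4.

4


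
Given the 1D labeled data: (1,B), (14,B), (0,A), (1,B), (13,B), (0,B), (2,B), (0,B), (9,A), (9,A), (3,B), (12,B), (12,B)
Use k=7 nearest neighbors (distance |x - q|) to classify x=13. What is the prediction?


Distances: |1-13|=12, |14-13|=1, |0-13|=13, |1-13|=12, |13-13|=0, |0-13|=13, |2-13|=11, |0-13|=13, |9-13|=4, |9-13|=4, |3-13|=10, |12-13|=1, |12-13|=1. 7 nearest: (13,B), (14,B), (12,B), (12,B), (9,A), (9,A), (3,B). Counts: {'B': 5, 'A': 2}. Majority class: B.

B


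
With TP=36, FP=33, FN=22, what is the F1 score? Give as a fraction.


Precision = 36/69 = 12/23. Recall = 36/58 = 18/29. F1 = 2*P*R/(P+R) = 72/127.

72/127


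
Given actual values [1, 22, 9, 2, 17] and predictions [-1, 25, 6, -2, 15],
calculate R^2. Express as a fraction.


Mean(y) = 51/5. SS_res = 42. SS_tot = 1694/5. R^2 = 1 - 42/(1694/5) = 106/121.

106/121


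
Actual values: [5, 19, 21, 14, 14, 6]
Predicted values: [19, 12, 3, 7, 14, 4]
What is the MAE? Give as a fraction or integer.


MAE = (1/6) * (|5-19|=14 + |19-12|=7 + |21-3|=18 + |14-7|=7 + |14-14|=0 + |6-4|=2). Sum = 48. MAE = 8.

8


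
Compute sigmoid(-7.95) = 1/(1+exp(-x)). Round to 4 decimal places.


sigma(-7.95) = 1/(1+e^(7.95)) = 1/(1+2835.574950) = 1/2836.574950 = 0.0004.

0.0004


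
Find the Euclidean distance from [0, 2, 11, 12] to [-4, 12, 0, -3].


d = sqrt(sum of squared differences). (0--4)^2=16, (2-12)^2=100, (11-0)^2=121, (12--3)^2=225. Sum = 462.

sqrt(462)


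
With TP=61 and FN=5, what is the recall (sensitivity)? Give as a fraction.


Recall = TP / (TP + FN) = 61 / 66 = 61/66.

61/66


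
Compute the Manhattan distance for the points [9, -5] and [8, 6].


d = sum of absolute differences: |9-8|=1 + |-5-6|=11 = 12.

12


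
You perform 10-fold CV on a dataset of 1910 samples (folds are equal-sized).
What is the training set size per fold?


Each validation fold has 1910/10 = 191 samples. Training set = 1910 - 191 = 1719.

1719


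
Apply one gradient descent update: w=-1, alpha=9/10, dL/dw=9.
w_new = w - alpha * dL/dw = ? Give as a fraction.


w_new = -1 - 9/10 * 9 = -1 - 81/10 = -91/10.

-91/10


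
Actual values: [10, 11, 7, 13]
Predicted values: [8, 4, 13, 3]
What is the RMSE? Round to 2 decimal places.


MSE = 47.2500. RMSE = sqrt(47.2500) = 6.87.

6.87


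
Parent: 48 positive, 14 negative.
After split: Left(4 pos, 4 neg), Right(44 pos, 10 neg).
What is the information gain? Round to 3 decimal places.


H(parent) = 0.7706. H(left) = 1.0000, H(right) = 0.6913. Weighted = (8/62)*1.0000 + (54/62)*0.6913 = 0.7311. IG = 0.7706 - 0.7311 = 0.0395, which rounds to 0.040.

0.040


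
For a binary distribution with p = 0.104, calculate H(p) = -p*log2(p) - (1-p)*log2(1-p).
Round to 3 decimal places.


H = -0.104*log2(0.104) - 0.896*log2(0.896) = 0.482.

0.482


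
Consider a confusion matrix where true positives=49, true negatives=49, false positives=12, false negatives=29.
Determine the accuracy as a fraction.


Accuracy = (TP + TN) / (TP + TN + FP + FN) = (49 + 49) / 139 = 98/139.

98/139


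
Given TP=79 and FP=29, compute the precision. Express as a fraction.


Precision = TP / (TP + FP) = 79 / 108 = 79/108.

79/108


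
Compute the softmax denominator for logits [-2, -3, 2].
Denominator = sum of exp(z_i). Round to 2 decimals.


Denom = e^-2=0.1353 + e^-3=0.0498 + e^2=7.3891. Sum = 7.5742, which rounds to 7.57.

7.57


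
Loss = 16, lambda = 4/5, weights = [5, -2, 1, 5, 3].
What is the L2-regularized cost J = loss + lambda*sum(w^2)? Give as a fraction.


L2 sq norm = sum(w^2) = 64. J = 16 + 4/5 * 64 = 336/5.

336/5


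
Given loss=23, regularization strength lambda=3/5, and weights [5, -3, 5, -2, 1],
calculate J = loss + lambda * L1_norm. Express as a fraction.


L1 norm = sum(|w|) = 16. J = 23 + 3/5 * 16 = 163/5.

163/5


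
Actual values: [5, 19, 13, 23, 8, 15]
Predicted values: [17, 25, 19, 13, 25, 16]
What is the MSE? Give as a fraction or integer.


MSE = (1/6) * ((5-17)^2=144 + (19-25)^2=36 + (13-19)^2=36 + (23-13)^2=100 + (8-25)^2=289 + (15-16)^2=1). Sum = 606. MSE = 101.

101


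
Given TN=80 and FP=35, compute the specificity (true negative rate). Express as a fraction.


Specificity = TN / (TN + FP) = 80 / 115 = 16/23.

16/23


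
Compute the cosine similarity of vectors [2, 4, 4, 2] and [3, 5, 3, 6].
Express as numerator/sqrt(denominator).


dot = 50. |a|^2 = 40, |b|^2 = 79. cos = 50/sqrt(3160).

50/sqrt(3160)


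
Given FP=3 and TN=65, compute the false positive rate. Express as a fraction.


FPR = FP / (FP + TN) = 3 / 68 = 3/68.

3/68


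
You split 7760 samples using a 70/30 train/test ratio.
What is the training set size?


Test set = 7760 * 30% = 2328. Training set = 7760 - 2328 = 5432.

5432


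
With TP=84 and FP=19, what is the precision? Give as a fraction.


Precision = TP / (TP + FP) = 84 / 103 = 84/103.

84/103


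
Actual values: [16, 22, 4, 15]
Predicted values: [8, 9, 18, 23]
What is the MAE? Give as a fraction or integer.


MAE = (1/4) * (|16-8|=8 + |22-9|=13 + |4-18|=14 + |15-23|=8). Sum = 43. MAE = 43/4.

43/4


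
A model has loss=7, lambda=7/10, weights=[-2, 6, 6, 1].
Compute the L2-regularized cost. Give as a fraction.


L2 sq norm = sum(w^2) = 77. J = 7 + 7/10 * 77 = 609/10.

609/10


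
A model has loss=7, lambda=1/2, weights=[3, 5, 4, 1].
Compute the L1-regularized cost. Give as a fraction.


L1 norm = sum(|w|) = 13. J = 7 + 1/2 * 13 = 27/2.

27/2


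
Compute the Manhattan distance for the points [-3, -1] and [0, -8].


d = sum of absolute differences: |-3-0|=3 + |-1--8|=7 = 10.

10


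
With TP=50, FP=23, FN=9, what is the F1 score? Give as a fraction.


Precision = 50/73 = 50/73. Recall = 50/59 = 50/59. F1 = 2*P*R/(P+R) = 25/33.

25/33


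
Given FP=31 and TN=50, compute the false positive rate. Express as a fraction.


FPR = FP / (FP + TN) = 31 / 81 = 31/81.

31/81


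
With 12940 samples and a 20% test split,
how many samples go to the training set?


Test set = 12940 * 20% = 2588. Training set = 12940 - 2588 = 10352.

10352


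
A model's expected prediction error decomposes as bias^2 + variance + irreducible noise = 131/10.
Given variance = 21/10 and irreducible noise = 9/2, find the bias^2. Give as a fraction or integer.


Total error = bias^2 + variance + irreducible noise. So bias^2 = 131/10 - 21/10 - 9/2 = 13/2.

13/2


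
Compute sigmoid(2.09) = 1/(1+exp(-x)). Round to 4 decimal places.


sigma(2.09) = 1/(1+e^(-2.09)) = 1/(1+0.123687) = 1/1.123687 = 0.8899.

0.8899


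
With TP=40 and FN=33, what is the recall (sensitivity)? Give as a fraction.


Recall = TP / (TP + FN) = 40 / 73 = 40/73.

40/73


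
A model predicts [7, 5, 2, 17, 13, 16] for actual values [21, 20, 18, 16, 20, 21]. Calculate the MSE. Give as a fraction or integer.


MSE = (1/6) * ((21-7)^2=196 + (20-5)^2=225 + (18-2)^2=256 + (16-17)^2=1 + (20-13)^2=49 + (21-16)^2=25). Sum = 752. MSE = 376/3.

376/3


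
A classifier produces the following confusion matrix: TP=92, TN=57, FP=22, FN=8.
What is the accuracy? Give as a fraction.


Accuracy = (TP + TN) / (TP + TN + FP + FN) = (92 + 57) / 179 = 149/179.

149/179


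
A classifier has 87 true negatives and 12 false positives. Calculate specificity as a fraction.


Specificity = TN / (TN + FP) = 87 / 99 = 29/33.

29/33


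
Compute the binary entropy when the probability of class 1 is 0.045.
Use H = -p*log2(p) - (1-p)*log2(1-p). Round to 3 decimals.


H = -0.045*log2(0.045) - 0.955*log2(0.955) = 0.265.

0.265


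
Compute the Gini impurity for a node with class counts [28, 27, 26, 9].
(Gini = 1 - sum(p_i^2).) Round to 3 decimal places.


Total = 90. Proportions: 28/90, 27/90, 26/90, 9/90. sum(p_i^2) = 0.2802. Gini = 1 - 0.2802 = 0.7198, which rounds to 0.720.

0.720


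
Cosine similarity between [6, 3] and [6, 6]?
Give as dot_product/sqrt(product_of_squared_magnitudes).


dot = 54. |a|^2 = 45, |b|^2 = 72. cos = 54/sqrt(3240).

54/sqrt(3240)


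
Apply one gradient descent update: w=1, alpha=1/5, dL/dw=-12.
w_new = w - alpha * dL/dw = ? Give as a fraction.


w_new = 1 - 1/5 * -12 = 1 - -12/5 = 17/5.

17/5


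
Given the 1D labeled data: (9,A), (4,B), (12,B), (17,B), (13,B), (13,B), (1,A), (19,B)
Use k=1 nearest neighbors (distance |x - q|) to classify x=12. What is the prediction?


Distances: |9-12|=3, |4-12|=8, |12-12|=0, |17-12|=5, |13-12|=1, |13-12|=1, |1-12|=11, |19-12|=7. 1 nearest: (12,B). Counts: {'B': 1}. Majority class: B.

B


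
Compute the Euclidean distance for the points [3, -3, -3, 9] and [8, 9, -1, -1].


d = sqrt(sum of squared differences). (3-8)^2=25, (-3-9)^2=144, (-3--1)^2=4, (9--1)^2=100. Sum = 273.

sqrt(273)


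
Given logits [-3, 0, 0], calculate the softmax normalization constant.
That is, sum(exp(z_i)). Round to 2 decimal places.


Denom = e^-3=0.0498 + e^0=1.0000 + e^0=1.0000. Sum = 2.0498, which rounds to 2.05.

2.05


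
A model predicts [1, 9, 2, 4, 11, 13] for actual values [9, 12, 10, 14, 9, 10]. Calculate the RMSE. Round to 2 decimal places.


MSE = 41.6667. RMSE = sqrt(41.6667) = 6.45.

6.45


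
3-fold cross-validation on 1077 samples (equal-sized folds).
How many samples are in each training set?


Each validation fold has 1077/3 = 359 samples. Training set = 1077 - 359 = 718.

718


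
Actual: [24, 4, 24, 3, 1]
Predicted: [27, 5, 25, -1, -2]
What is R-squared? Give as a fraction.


Mean(y) = 56/5. SS_res = 36. SS_tot = 2754/5. R^2 = 1 - 36/(2754/5) = 143/153.

143/153


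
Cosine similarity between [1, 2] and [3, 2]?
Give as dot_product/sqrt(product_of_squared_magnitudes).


dot = 7. |a|^2 = 5, |b|^2 = 13. cos = 7/sqrt(65).

7/sqrt(65)


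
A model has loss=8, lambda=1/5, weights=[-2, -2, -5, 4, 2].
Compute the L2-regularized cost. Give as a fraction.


L2 sq norm = sum(w^2) = 53. J = 8 + 1/5 * 53 = 93/5.

93/5


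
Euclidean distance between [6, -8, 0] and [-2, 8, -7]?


d = sqrt(sum of squared differences). (6--2)^2=64, (-8-8)^2=256, (0--7)^2=49. Sum = 369.

sqrt(369)


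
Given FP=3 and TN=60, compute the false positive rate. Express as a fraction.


FPR = FP / (FP + TN) = 3 / 63 = 1/21.

1/21


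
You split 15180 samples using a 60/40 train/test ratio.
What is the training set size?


Test set = 15180 * 40% = 6072. Training set = 15180 - 6072 = 9108.

9108


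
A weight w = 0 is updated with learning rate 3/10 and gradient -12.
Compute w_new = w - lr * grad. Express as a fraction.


w_new = 0 - 3/10 * -12 = 0 - -18/5 = 18/5.

18/5


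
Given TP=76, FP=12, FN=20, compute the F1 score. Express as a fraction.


Precision = 76/88 = 19/22. Recall = 76/96 = 19/24. F1 = 2*P*R/(P+R) = 19/23.

19/23


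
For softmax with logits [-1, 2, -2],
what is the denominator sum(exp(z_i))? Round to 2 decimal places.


Denom = e^-1=0.3679 + e^2=7.3891 + e^-2=0.1353. Sum = 7.8923, which rounds to 7.89.

7.89


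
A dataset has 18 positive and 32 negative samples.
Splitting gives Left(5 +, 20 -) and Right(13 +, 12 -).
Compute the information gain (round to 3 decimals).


H(parent) = 0.9427. H(left) = 0.7219, H(right) = 0.9988. Weighted = (25/50)*0.7219 + (25/50)*0.9988 = 0.8604. IG = 0.9427 - 0.8604 = 0.0823, which rounds to 0.082.

0.082


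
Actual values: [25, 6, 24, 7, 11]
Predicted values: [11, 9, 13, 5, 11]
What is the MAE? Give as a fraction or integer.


MAE = (1/5) * (|25-11|=14 + |6-9|=3 + |24-13|=11 + |7-5|=2 + |11-11|=0). Sum = 30. MAE = 6.

6


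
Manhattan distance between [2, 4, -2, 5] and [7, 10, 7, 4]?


d = sum of absolute differences: |2-7|=5 + |4-10|=6 + |-2-7|=9 + |5-4|=1 = 21.

21


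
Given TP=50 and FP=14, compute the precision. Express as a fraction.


Precision = TP / (TP + FP) = 50 / 64 = 25/32.

25/32


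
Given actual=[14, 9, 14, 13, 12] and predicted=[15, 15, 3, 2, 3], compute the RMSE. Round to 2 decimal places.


MSE = 72.0000. RMSE = sqrt(72.0000) = 8.49.

8.49


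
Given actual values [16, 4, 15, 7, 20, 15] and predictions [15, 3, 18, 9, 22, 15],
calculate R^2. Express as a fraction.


Mean(y) = 77/6. SS_res = 19. SS_tot = 1097/6. R^2 = 1 - 19/(1097/6) = 983/1097.

983/1097


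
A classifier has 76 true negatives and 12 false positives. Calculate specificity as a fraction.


Specificity = TN / (TN + FP) = 76 / 88 = 19/22.

19/22


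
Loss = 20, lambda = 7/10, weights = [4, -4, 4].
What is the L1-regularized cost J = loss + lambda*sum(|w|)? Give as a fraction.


L1 norm = sum(|w|) = 12. J = 20 + 7/10 * 12 = 142/5.

142/5


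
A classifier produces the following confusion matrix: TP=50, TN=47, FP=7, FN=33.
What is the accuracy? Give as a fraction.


Accuracy = (TP + TN) / (TP + TN + FP + FN) = (50 + 47) / 137 = 97/137.

97/137


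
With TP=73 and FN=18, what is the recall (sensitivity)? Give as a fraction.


Recall = TP / (TP + FN) = 73 / 91 = 73/91.

73/91


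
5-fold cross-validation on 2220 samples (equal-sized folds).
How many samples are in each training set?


Each validation fold has 2220/5 = 444 samples. Training set = 2220 - 444 = 1776.

1776


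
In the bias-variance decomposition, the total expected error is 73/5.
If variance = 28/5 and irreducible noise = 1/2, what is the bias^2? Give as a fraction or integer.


Total error = bias^2 + variance + irreducible noise. So bias^2 = 73/5 - 28/5 - 1/2 = 17/2.

17/2


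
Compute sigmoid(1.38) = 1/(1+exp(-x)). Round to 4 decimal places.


sigma(1.38) = 1/(1+e^(-1.38)) = 1/(1+0.251579) = 1/1.251579 = 0.7990.

0.7990


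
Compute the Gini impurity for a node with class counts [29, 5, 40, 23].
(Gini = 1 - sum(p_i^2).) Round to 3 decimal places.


Total = 97. Proportions: 29/97, 5/97, 40/97, 23/97. sum(p_i^2) = 0.3183. Gini = 1 - 0.3183 = 0.6817, which rounds to 0.682.

0.682


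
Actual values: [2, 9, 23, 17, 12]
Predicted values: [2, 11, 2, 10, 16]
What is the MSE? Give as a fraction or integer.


MSE = (1/5) * ((2-2)^2=0 + (9-11)^2=4 + (23-2)^2=441 + (17-10)^2=49 + (12-16)^2=16). Sum = 510. MSE = 102.

102


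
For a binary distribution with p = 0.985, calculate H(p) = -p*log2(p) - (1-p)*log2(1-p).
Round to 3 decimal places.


H = -0.985*log2(0.985) - 0.015*log2(0.015) = 0.112.

0.112


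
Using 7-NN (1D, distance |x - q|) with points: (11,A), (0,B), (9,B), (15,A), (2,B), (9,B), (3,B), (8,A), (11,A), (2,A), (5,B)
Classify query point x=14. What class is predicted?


Distances: |11-14|=3, |0-14|=14, |9-14|=5, |15-14|=1, |2-14|=12, |9-14|=5, |3-14|=11, |8-14|=6, |11-14|=3, |2-14|=12, |5-14|=9. 7 nearest: (15,A), (11,A), (11,A), (9,B), (9,B), (8,A), (5,B). Counts: {'A': 4, 'B': 3}. Majority class: A.

A


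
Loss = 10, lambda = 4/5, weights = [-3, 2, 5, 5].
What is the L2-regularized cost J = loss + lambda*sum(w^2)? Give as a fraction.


L2 sq norm = sum(w^2) = 63. J = 10 + 4/5 * 63 = 302/5.

302/5


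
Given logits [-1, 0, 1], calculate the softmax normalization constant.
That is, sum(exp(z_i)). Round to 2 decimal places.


Denom = e^-1=0.3679 + e^0=1.0000 + e^1=2.7183. Sum = 4.0862, which rounds to 4.09.

4.09


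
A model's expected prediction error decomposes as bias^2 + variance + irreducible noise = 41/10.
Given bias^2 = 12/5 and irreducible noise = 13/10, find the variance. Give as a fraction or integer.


Total error = bias^2 + variance + irreducible noise. So variance = 41/10 - 12/5 - 13/10 = 2/5.

2/5


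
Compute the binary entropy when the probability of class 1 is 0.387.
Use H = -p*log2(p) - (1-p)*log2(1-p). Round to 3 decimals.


H = -0.387*log2(0.387) - 0.613*log2(0.613) = 0.963.

0.963


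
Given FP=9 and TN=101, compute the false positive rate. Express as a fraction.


FPR = FP / (FP + TN) = 9 / 110 = 9/110.

9/110


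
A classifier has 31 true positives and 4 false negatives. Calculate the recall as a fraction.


Recall = TP / (TP + FN) = 31 / 35 = 31/35.

31/35


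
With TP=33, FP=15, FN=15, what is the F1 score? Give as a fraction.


Precision = 33/48 = 11/16. Recall = 33/48 = 11/16. F1 = 2*P*R/(P+R) = 11/16.

11/16


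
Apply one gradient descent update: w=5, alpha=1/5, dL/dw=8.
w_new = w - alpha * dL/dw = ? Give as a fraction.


w_new = 5 - 1/5 * 8 = 5 - 8/5 = 17/5.

17/5


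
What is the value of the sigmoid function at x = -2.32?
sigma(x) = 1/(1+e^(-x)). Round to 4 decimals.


sigma(-2.32) = 1/(1+e^(2.32)) = 1/(1+10.175674) = 1/11.175674 = 0.0895.

0.0895


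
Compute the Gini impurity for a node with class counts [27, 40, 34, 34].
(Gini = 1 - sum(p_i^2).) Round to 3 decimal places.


Total = 135. Proportions: 27/135, 40/135, 34/135, 34/135. sum(p_i^2) = 0.2547. Gini = 1 - 0.2547 = 0.7453, which rounds to 0.745.

0.745


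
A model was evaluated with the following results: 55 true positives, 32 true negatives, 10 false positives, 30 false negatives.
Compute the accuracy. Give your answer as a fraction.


Accuracy = (TP + TN) / (TP + TN + FP + FN) = (55 + 32) / 127 = 87/127.

87/127


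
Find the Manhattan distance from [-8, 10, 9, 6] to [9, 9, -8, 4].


d = sum of absolute differences: |-8-9|=17 + |10-9|=1 + |9--8|=17 + |6-4|=2 = 37.

37


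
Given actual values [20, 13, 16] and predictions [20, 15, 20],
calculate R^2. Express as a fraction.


Mean(y) = 49/3. SS_res = 20. SS_tot = 74/3. R^2 = 1 - 20/(74/3) = 7/37.

7/37


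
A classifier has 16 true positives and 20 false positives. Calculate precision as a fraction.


Precision = TP / (TP + FP) = 16 / 36 = 4/9.

4/9
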